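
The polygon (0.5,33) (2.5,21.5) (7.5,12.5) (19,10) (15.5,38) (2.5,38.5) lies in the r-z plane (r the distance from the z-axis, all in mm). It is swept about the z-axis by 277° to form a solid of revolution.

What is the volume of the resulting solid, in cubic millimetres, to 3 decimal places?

Volume = 18501.265 mm³

Profile (r,z), 6 vertices: (0.5,33) (2.5,21.5) (7.5,12.5) (19,10) (15.5,38) (2.5,38.5)
edge 0: (0.5,33)→(2.5,21.5)  cross = 0.5·21.5 − 2.5·33 = -71.7500; (r_i+r_j)·cross = 3·-71.7500 = -215.2500
edge 1: (2.5,21.5)→(7.5,12.5)  cross = 2.5·12.5 − 7.5·21.5 = -130.0000; (r_i+r_j)·cross = 10·-130.0000 = -1300.0000
edge 2: (7.5,12.5)→(19,10)  cross = 7.5·10 − 19·12.5 = -162.5000; (r_i+r_j)·cross = 26.5·-162.5000 = -4306.2500
edge 3: (19,10)→(15.5,38)  cross = 19·38 − 15.5·10 = 567.0000; (r_i+r_j)·cross = 34.5·567.0000 = 19561.5000
edge 4: (15.5,38)→(2.5,38.5)  cross = 15.5·38.5 − 2.5·38 = 501.7500; (r_i+r_j)·cross = 18·501.7500 = 9031.5000
edge 5: (2.5,38.5)→(0.5,33)  cross = 2.5·33 − 0.5·38.5 = 63.2500; (r_i+r_j)·cross = 3·63.2500 = 189.7500
Σcross = 767.7500 → A = |Σcross|/2 = 383.8750 mm²
Σ(r_i+r_j)·cross = 22961.2500 → first moment M = |Σ|/6 = 3826.8750
R_c = M/A = 3826.8750/383.8750 = 9.9691 mm
θ = 277° = 4.834562 rad
V = θ·R_c·A = 4.834562·9.9691·383.8750 = 18501.265 mm³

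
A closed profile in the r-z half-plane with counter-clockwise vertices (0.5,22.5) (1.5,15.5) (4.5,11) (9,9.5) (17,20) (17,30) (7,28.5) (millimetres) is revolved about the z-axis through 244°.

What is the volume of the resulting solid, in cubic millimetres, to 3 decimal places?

Volume = 9079.697 mm³

Profile (r,z), 7 vertices: (0.5,22.5) (1.5,15.5) (4.5,11) (9,9.5) (17,20) (17,30) (7,28.5)
edge 0: (0.5,22.5)→(1.5,15.5)  cross = 0.5·15.5 − 1.5·22.5 = -26.0000; (r_i+r_j)·cross = 2·-26.0000 = -52.0000
edge 1: (1.5,15.5)→(4.5,11)  cross = 1.5·11 − 4.5·15.5 = -53.2500; (r_i+r_j)·cross = 6·-53.2500 = -319.5000
edge 2: (4.5,11)→(9,9.5)  cross = 4.5·9.5 − 9·11 = -56.2500; (r_i+r_j)·cross = 13.5·-56.2500 = -759.3750
edge 3: (9,9.5)→(17,20)  cross = 9·20 − 17·9.5 = 18.5000; (r_i+r_j)·cross = 26·18.5000 = 481.0000
edge 4: (17,20)→(17,30)  cross = 17·30 − 17·20 = 170.0000; (r_i+r_j)·cross = 34·170.0000 = 5780.0000
edge 5: (17,30)→(7,28.5)  cross = 17·28.5 − 7·30 = 274.5000; (r_i+r_j)·cross = 24·274.5000 = 6588.0000
edge 6: (7,28.5)→(0.5,22.5)  cross = 7·22.5 − 0.5·28.5 = 143.2500; (r_i+r_j)·cross = 7.5·143.2500 = 1074.3750
Σcross = 470.7500 → A = |Σcross|/2 = 235.3750 mm²
Σ(r_i+r_j)·cross = 12792.5000 → first moment M = |Σ|/6 = 2132.0833
R_c = M/A = 2132.0833/235.3750 = 9.0582 mm
θ = 244° = 4.258603 rad
V = θ·R_c·A = 4.258603·9.0582·235.3750 = 9079.697 mm³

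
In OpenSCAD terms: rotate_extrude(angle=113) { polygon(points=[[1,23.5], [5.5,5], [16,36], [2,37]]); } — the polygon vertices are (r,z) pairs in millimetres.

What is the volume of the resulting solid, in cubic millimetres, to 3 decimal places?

Volume = 3654.979 mm³

Profile (r,z), 4 vertices: (1,23.5) (5.5,5) (16,36) (2,37)
edge 0: (1,23.5)→(5.5,5)  cross = 1·5 − 5.5·23.5 = -124.2500; (r_i+r_j)·cross = 6.5·-124.2500 = -807.6250
edge 1: (5.5,5)→(16,36)  cross = 5.5·36 − 16·5 = 118.0000; (r_i+r_j)·cross = 21.5·118.0000 = 2537.0000
edge 2: (16,36)→(2,37)  cross = 16·37 − 2·36 = 520.0000; (r_i+r_j)·cross = 18·520.0000 = 9360.0000
edge 3: (2,37)→(1,23.5)  cross = 2·23.5 − 1·37 = 10.0000; (r_i+r_j)·cross = 3·10.0000 = 30.0000
Σcross = 523.7500 → A = |Σcross|/2 = 261.8750 mm²
Σ(r_i+r_j)·cross = 11119.3750 → first moment M = |Σ|/6 = 1853.2292
R_c = M/A = 1853.2292/261.8750 = 7.0768 mm
θ = 113° = 1.972222 rad
V = θ·R_c·A = 1.972222·7.0768·261.8750 = 3654.979 mm³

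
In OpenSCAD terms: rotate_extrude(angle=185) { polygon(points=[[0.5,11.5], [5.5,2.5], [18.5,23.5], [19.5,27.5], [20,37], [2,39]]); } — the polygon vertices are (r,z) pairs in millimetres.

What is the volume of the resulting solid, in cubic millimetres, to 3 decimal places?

Profile (r,z), 6 vertices: (0.5,11.5) (5.5,2.5) (18.5,23.5) (19.5,27.5) (20,37) (2,39)
edge 0: (0.5,11.5)→(5.5,2.5)  cross = 0.5·2.5 − 5.5·11.5 = -62.0000; (r_i+r_j)·cross = 6·-62.0000 = -372.0000
edge 1: (5.5,2.5)→(18.5,23.5)  cross = 5.5·23.5 − 18.5·2.5 = 83.0000; (r_i+r_j)·cross = 24·83.0000 = 1992.0000
edge 2: (18.5,23.5)→(19.5,27.5)  cross = 18.5·27.5 − 19.5·23.5 = 50.5000; (r_i+r_j)·cross = 38·50.5000 = 1919.0000
edge 3: (19.5,27.5)→(20,37)  cross = 19.5·37 − 20·27.5 = 171.5000; (r_i+r_j)·cross = 39.5·171.5000 = 6774.2500
edge 4: (20,37)→(2,39)  cross = 20·39 − 2·37 = 706.0000; (r_i+r_j)·cross = 22·706.0000 = 15532.0000
edge 5: (2,39)→(0.5,11.5)  cross = 2·11.5 − 0.5·39 = 3.5000; (r_i+r_j)·cross = 2.5·3.5000 = 8.7500
Σcross = 952.5000 → A = |Σcross|/2 = 476.2500 mm²
Σ(r_i+r_j)·cross = 25854.0000 → first moment M = |Σ|/6 = 4309.0000
R_c = M/A = 4309.0000/476.2500 = 9.0478 mm
θ = 185° = 3.228859 rad
V = θ·R_c·A = 3.228859·9.0478·476.2500 = 13913.154 mm³

Volume = 13913.154 mm³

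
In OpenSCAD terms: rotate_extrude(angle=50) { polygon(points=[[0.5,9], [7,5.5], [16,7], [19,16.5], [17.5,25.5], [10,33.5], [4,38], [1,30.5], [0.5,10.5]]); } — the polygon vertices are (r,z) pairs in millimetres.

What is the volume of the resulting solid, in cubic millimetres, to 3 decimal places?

Volume = 3395.611 mm³

Profile (r,z), 9 vertices: (0.5,9) (7,5.5) (16,7) (19,16.5) (17.5,25.5) (10,33.5) (4,38) (1,30.5) (0.5,10.5)
edge 0: (0.5,9)→(7,5.5)  cross = 0.5·5.5 − 7·9 = -60.2500; (r_i+r_j)·cross = 7.5·-60.2500 = -451.8750
edge 1: (7,5.5)→(16,7)  cross = 7·7 − 16·5.5 = -39.0000; (r_i+r_j)·cross = 23·-39.0000 = -897.0000
edge 2: (16,7)→(19,16.5)  cross = 16·16.5 − 19·7 = 131.0000; (r_i+r_j)·cross = 35·131.0000 = 4585.0000
edge 3: (19,16.5)→(17.5,25.5)  cross = 19·25.5 − 17.5·16.5 = 195.7500; (r_i+r_j)·cross = 36.5·195.7500 = 7144.8750
edge 4: (17.5,25.5)→(10,33.5)  cross = 17.5·33.5 − 10·25.5 = 331.2500; (r_i+r_j)·cross = 27.5·331.2500 = 9109.3750
edge 5: (10,33.5)→(4,38)  cross = 10·38 − 4·33.5 = 246.0000; (r_i+r_j)·cross = 14·246.0000 = 3444.0000
edge 6: (4,38)→(1,30.5)  cross = 4·30.5 − 1·38 = 84.0000; (r_i+r_j)·cross = 5·84.0000 = 420.0000
edge 7: (1,30.5)→(0.5,10.5)  cross = 1·10.5 − 0.5·30.5 = -4.7500; (r_i+r_j)·cross = 1.5·-4.7500 = -7.1250
edge 8: (0.5,10.5)→(0.5,9)  cross = 0.5·9 − 0.5·10.5 = -0.7500; (r_i+r_j)·cross = 1·-0.7500 = -0.7500
Σcross = 883.2500 → A = |Σcross|/2 = 441.6250 mm²
Σ(r_i+r_j)·cross = 23346.5000 → first moment M = |Σ|/6 = 3891.0833
R_c = M/A = 3891.0833/441.6250 = 8.8108 mm
θ = 50° = 0.872665 rad
V = θ·R_c·A = 0.872665·8.8108·441.6250 = 3395.611 mm³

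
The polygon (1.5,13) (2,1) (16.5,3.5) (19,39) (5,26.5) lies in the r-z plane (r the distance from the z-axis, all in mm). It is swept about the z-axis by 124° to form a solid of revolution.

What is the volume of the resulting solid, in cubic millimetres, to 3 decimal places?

Volume = 10023.936 mm³

Profile (r,z), 5 vertices: (1.5,13) (2,1) (16.5,3.5) (19,39) (5,26.5)
edge 0: (1.5,13)→(2,1)  cross = 1.5·1 − 2·13 = -24.5000; (r_i+r_j)·cross = 3.5·-24.5000 = -85.7500
edge 1: (2,1)→(16.5,3.5)  cross = 2·3.5 − 16.5·1 = -9.5000; (r_i+r_j)·cross = 18.5·-9.5000 = -175.7500
edge 2: (16.5,3.5)→(19,39)  cross = 16.5·39 − 19·3.5 = 577.0000; (r_i+r_j)·cross = 35.5·577.0000 = 20483.5000
edge 3: (19,39)→(5,26.5)  cross = 19·26.5 − 5·39 = 308.5000; (r_i+r_j)·cross = 24·308.5000 = 7404.0000
edge 4: (5,26.5)→(1.5,13)  cross = 5·13 − 1.5·26.5 = 25.2500; (r_i+r_j)·cross = 6.5·25.2500 = 164.1250
Σcross = 876.7500 → A = |Σcross|/2 = 438.3750 mm²
Σ(r_i+r_j)·cross = 27790.1250 → first moment M = |Σ|/6 = 4631.6875
R_c = M/A = 4631.6875/438.3750 = 10.5656 mm
θ = 124° = 2.164208 rad
V = θ·R_c·A = 2.164208·10.5656·438.3750 = 10023.936 mm³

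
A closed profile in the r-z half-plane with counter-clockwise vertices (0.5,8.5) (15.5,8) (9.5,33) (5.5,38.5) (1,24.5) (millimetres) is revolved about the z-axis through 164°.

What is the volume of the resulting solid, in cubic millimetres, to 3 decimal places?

Volume = 5833.091 mm³

Profile (r,z), 5 vertices: (0.5,8.5) (15.5,8) (9.5,33) (5.5,38.5) (1,24.5)
edge 0: (0.5,8.5)→(15.5,8)  cross = 0.5·8 − 15.5·8.5 = -127.7500; (r_i+r_j)·cross = 16·-127.7500 = -2044.0000
edge 1: (15.5,8)→(9.5,33)  cross = 15.5·33 − 9.5·8 = 435.5000; (r_i+r_j)·cross = 25·435.5000 = 10887.5000
edge 2: (9.5,33)→(5.5,38.5)  cross = 9.5·38.5 − 5.5·33 = 184.2500; (r_i+r_j)·cross = 15·184.2500 = 2763.7500
edge 3: (5.5,38.5)→(1,24.5)  cross = 5.5·24.5 − 1·38.5 = 96.2500; (r_i+r_j)·cross = 6.5·96.2500 = 625.6250
edge 4: (1,24.5)→(0.5,8.5)  cross = 1·8.5 − 0.5·24.5 = -3.7500; (r_i+r_j)·cross = 1.5·-3.7500 = -5.6250
Σcross = 584.5000 → A = |Σcross|/2 = 292.2500 mm²
Σ(r_i+r_j)·cross = 12227.2500 → first moment M = |Σ|/6 = 2037.8750
R_c = M/A = 2037.8750/292.2500 = 6.9731 mm
θ = 164° = 2.862340 rad
V = θ·R_c·A = 2.862340·6.9731·292.2500 = 5833.091 mm³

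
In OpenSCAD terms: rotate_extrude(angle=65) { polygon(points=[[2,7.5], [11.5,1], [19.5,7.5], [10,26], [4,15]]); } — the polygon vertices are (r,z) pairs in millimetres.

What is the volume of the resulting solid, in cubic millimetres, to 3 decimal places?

Volume = 2707.564 mm³

Profile (r,z), 5 vertices: (2,7.5) (11.5,1) (19.5,7.5) (10,26) (4,15)
edge 0: (2,7.5)→(11.5,1)  cross = 2·1 − 11.5·7.5 = -84.2500; (r_i+r_j)·cross = 13.5·-84.2500 = -1137.3750
edge 1: (11.5,1)→(19.5,7.5)  cross = 11.5·7.5 − 19.5·1 = 66.7500; (r_i+r_j)·cross = 31·66.7500 = 2069.2500
edge 2: (19.5,7.5)→(10,26)  cross = 19.5·26 − 10·7.5 = 432.0000; (r_i+r_j)·cross = 29.5·432.0000 = 12744.0000
edge 3: (10,26)→(4,15)  cross = 10·15 − 4·26 = 46.0000; (r_i+r_j)·cross = 14·46.0000 = 644.0000
edge 4: (4,15)→(2,7.5)  cross = 4·7.5 − 2·15 = 0.0000; (r_i+r_j)·cross = 6·0.0000 = 0.0000
Σcross = 460.5000 → A = |Σcross|/2 = 230.2500 mm²
Σ(r_i+r_j)·cross = 14319.8750 → first moment M = |Σ|/6 = 2386.6458
R_c = M/A = 2386.6458/230.2500 = 10.3655 mm
θ = 65° = 1.134464 rad
V = θ·R_c·A = 1.134464·10.3655·230.2500 = 2707.564 mm³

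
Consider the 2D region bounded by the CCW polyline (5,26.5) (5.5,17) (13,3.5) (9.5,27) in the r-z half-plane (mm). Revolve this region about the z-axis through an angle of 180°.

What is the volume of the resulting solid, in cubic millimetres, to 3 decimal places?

Profile (r,z), 4 vertices: (5,26.5) (5.5,17) (13,3.5) (9.5,27)
edge 0: (5,26.5)→(5.5,17)  cross = 5·17 − 5.5·26.5 = -60.7500; (r_i+r_j)·cross = 10.5·-60.7500 = -637.8750
edge 1: (5.5,17)→(13,3.5)  cross = 5.5·3.5 − 13·17 = -201.7500; (r_i+r_j)·cross = 18.5·-201.7500 = -3732.3750
edge 2: (13,3.5)→(9.5,27)  cross = 13·27 − 9.5·3.5 = 317.7500; (r_i+r_j)·cross = 22.5·317.7500 = 7149.3750
edge 3: (9.5,27)→(5,26.5)  cross = 9.5·26.5 − 5·27 = 116.7500; (r_i+r_j)·cross = 14.5·116.7500 = 1692.8750
Σcross = 172.0000 → A = |Σcross|/2 = 86.0000 mm²
Σ(r_i+r_j)·cross = 4472.0000 → first moment M = |Σ|/6 = 745.3333
R_c = M/A = 745.3333/86.0000 = 8.6667 mm
θ = 180° = 3.141593 rad
V = θ·R_c·A = 3.141593·8.6667·86.0000 = 2341.534 mm³

Volume = 2341.534 mm³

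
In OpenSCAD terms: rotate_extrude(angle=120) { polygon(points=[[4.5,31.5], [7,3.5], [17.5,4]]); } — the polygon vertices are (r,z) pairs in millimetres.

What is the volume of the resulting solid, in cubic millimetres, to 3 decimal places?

Volume = 2988.789 mm³

Profile (r,z), 3 vertices: (4.5,31.5) (7,3.5) (17.5,4)
edge 0: (4.5,31.5)→(7,3.5)  cross = 4.5·3.5 − 7·31.5 = -204.7500; (r_i+r_j)·cross = 11.5·-204.7500 = -2354.6250
edge 1: (7,3.5)→(17.5,4)  cross = 7·4 − 17.5·3.5 = -33.2500; (r_i+r_j)·cross = 24.5·-33.2500 = -814.6250
edge 2: (17.5,4)→(4.5,31.5)  cross = 17.5·31.5 − 4.5·4 = 533.2500; (r_i+r_j)·cross = 22·533.2500 = 11731.5000
Σcross = 295.2500 → A = |Σcross|/2 = 147.6250 mm²
Σ(r_i+r_j)·cross = 8562.2500 → first moment M = |Σ|/6 = 1427.0417
R_c = M/A = 1427.0417/147.6250 = 9.6667 mm
θ = 120° = 2.094395 rad
V = θ·R_c·A = 2.094395·9.6667·147.6250 = 2988.789 mm³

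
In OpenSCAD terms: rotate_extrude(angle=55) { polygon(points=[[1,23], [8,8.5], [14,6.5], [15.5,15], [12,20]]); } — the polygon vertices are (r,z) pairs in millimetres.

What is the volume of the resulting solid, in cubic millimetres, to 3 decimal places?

Profile (r,z), 5 vertices: (1,23) (8,8.5) (14,6.5) (15.5,15) (12,20)
edge 0: (1,23)→(8,8.5)  cross = 1·8.5 − 8·23 = -175.5000; (r_i+r_j)·cross = 9·-175.5000 = -1579.5000
edge 1: (8,8.5)→(14,6.5)  cross = 8·6.5 − 14·8.5 = -67.0000; (r_i+r_j)·cross = 22·-67.0000 = -1474.0000
edge 2: (14,6.5)→(15.5,15)  cross = 14·15 − 15.5·6.5 = 109.2500; (r_i+r_j)·cross = 29.5·109.2500 = 3222.8750
edge 3: (15.5,15)→(12,20)  cross = 15.5·20 − 12·15 = 130.0000; (r_i+r_j)·cross = 27.5·130.0000 = 3575.0000
edge 4: (12,20)→(1,23)  cross = 12·23 − 1·20 = 256.0000; (r_i+r_j)·cross = 13·256.0000 = 3328.0000
Σcross = 252.7500 → A = |Σcross|/2 = 126.3750 mm²
Σ(r_i+r_j)·cross = 7072.3750 → first moment M = |Σ|/6 = 1178.7292
R_c = M/A = 1178.7292/126.3750 = 9.3272 mm
θ = 55° = 0.959931 rad
V = θ·R_c·A = 0.959931·9.3272·126.3750 = 1131.499 mm³

Volume = 1131.499 mm³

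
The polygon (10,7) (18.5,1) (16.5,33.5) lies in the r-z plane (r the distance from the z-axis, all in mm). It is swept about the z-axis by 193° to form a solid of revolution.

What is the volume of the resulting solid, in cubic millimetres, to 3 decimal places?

Profile (r,z), 3 vertices: (10,7) (18.5,1) (16.5,33.5)
edge 0: (10,7)→(18.5,1)  cross = 10·1 − 18.5·7 = -119.5000; (r_i+r_j)·cross = 28.5·-119.5000 = -3405.7500
edge 1: (18.5,1)→(16.5,33.5)  cross = 18.5·33.5 − 16.5·1 = 603.2500; (r_i+r_j)·cross = 35·603.2500 = 21113.7500
edge 2: (16.5,33.5)→(10,7)  cross = 16.5·7 − 10·33.5 = -219.5000; (r_i+r_j)·cross = 26.5·-219.5000 = -5816.7500
Σcross = 264.2500 → A = |Σcross|/2 = 132.1250 mm²
Σ(r_i+r_j)·cross = 11891.2500 → first moment M = |Σ|/6 = 1981.8750
R_c = M/A = 1981.8750/132.1250 = 15.0000 mm
θ = 193° = 3.368485 rad
V = θ·R_c·A = 3.368485·15.0000·132.1250 = 6675.917 mm³

Volume = 6675.917 mm³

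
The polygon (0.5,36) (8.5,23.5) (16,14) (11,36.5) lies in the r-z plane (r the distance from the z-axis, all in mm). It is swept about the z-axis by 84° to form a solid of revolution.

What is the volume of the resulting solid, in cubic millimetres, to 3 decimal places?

Volume = 1712.713 mm³

Profile (r,z), 4 vertices: (0.5,36) (8.5,23.5) (16,14) (11,36.5)
edge 0: (0.5,36)→(8.5,23.5)  cross = 0.5·23.5 − 8.5·36 = -294.2500; (r_i+r_j)·cross = 9·-294.2500 = -2648.2500
edge 1: (8.5,23.5)→(16,14)  cross = 8.5·14 − 16·23.5 = -257.0000; (r_i+r_j)·cross = 24.5·-257.0000 = -6296.5000
edge 2: (16,14)→(11,36.5)  cross = 16·36.5 − 11·14 = 430.0000; (r_i+r_j)·cross = 27·430.0000 = 11610.0000
edge 3: (11,36.5)→(0.5,36)  cross = 11·36 − 0.5·36.5 = 377.7500; (r_i+r_j)·cross = 11.5·377.7500 = 4344.1250
Σcross = 256.5000 → A = |Σcross|/2 = 128.2500 mm²
Σ(r_i+r_j)·cross = 7009.3750 → first moment M = |Σ|/6 = 1168.2292
R_c = M/A = 1168.2292/128.2500 = 9.1090 mm
θ = 84° = 1.466077 rad
V = θ·R_c·A = 1.466077·9.1090·128.2500 = 1712.713 mm³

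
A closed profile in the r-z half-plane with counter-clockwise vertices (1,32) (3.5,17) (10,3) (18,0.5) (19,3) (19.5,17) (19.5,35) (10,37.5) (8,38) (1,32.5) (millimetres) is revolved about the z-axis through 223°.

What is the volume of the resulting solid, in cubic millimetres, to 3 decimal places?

Volume = 23514.594 mm³

Profile (r,z), 10 vertices: (1,32) (3.5,17) (10,3) (18,0.5) (19,3) (19.5,17) (19.5,35) (10,37.5) (8,38) (1,32.5)
edge 0: (1,32)→(3.5,17)  cross = 1·17 − 3.5·32 = -95.0000; (r_i+r_j)·cross = 4.5·-95.0000 = -427.5000
edge 1: (3.5,17)→(10,3)  cross = 3.5·3 − 10·17 = -159.5000; (r_i+r_j)·cross = 13.5·-159.5000 = -2153.2500
edge 2: (10,3)→(18,0.5)  cross = 10·0.5 − 18·3 = -49.0000; (r_i+r_j)·cross = 28·-49.0000 = -1372.0000
edge 3: (18,0.5)→(19,3)  cross = 18·3 − 19·0.5 = 44.5000; (r_i+r_j)·cross = 37·44.5000 = 1646.5000
edge 4: (19,3)→(19.5,17)  cross = 19·17 − 19.5·3 = 264.5000; (r_i+r_j)·cross = 38.5·264.5000 = 10183.2500
edge 5: (19.5,17)→(19.5,35)  cross = 19.5·35 − 19.5·17 = 351.0000; (r_i+r_j)·cross = 39·351.0000 = 13689.0000
edge 6: (19.5,35)→(10,37.5)  cross = 19.5·37.5 − 10·35 = 381.2500; (r_i+r_j)·cross = 29.5·381.2500 = 11246.8750
edge 7: (10,37.5)→(8,38)  cross = 10·38 − 8·37.5 = 80.0000; (r_i+r_j)·cross = 18·80.0000 = 1440.0000
edge 8: (8,38)→(1,32.5)  cross = 8·32.5 − 1·38 = 222.0000; (r_i+r_j)·cross = 9·222.0000 = 1998.0000
edge 9: (1,32.5)→(1,32)  cross = 1·32 − 1·32.5 = -0.5000; (r_i+r_j)·cross = 2·-0.5000 = -1.0000
Σcross = 1039.2500 → A = |Σcross|/2 = 519.6250 mm²
Σ(r_i+r_j)·cross = 36249.8750 → first moment M = |Σ|/6 = 6041.6458
R_c = M/A = 6041.6458/519.6250 = 11.6269 mm
θ = 223° = 3.892084 rad
V = θ·R_c·A = 3.892084·11.6269·519.6250 = 23514.594 mm³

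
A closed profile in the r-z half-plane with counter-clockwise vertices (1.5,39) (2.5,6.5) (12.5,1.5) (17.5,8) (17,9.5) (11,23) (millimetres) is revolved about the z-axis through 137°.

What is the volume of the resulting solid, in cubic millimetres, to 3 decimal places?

Volume = 5856.554 mm³

Profile (r,z), 6 vertices: (1.5,39) (2.5,6.5) (12.5,1.5) (17.5,8) (17,9.5) (11,23)
edge 0: (1.5,39)→(2.5,6.5)  cross = 1.5·6.5 − 2.5·39 = -87.7500; (r_i+r_j)·cross = 4·-87.7500 = -351.0000
edge 1: (2.5,6.5)→(12.5,1.5)  cross = 2.5·1.5 − 12.5·6.5 = -77.5000; (r_i+r_j)·cross = 15·-77.5000 = -1162.5000
edge 2: (12.5,1.5)→(17.5,8)  cross = 12.5·8 − 17.5·1.5 = 73.7500; (r_i+r_j)·cross = 30·73.7500 = 2212.5000
edge 3: (17.5,8)→(17,9.5)  cross = 17.5·9.5 − 17·8 = 30.2500; (r_i+r_j)·cross = 34.5·30.2500 = 1043.6250
edge 4: (17,9.5)→(11,23)  cross = 17·23 − 11·9.5 = 286.5000; (r_i+r_j)·cross = 28·286.5000 = 8022.0000
edge 5: (11,23)→(1.5,39)  cross = 11·39 − 1.5·23 = 394.5000; (r_i+r_j)·cross = 12.5·394.5000 = 4931.2500
Σcross = 619.7500 → A = |Σcross|/2 = 309.8750 mm²
Σ(r_i+r_j)·cross = 14695.8750 → first moment M = |Σ|/6 = 2449.3125
R_c = M/A = 2449.3125/309.8750 = 7.9042 mm
θ = 137° = 2.391101 rad
V = θ·R_c·A = 2.391101·7.9042·309.8750 = 5856.554 mm³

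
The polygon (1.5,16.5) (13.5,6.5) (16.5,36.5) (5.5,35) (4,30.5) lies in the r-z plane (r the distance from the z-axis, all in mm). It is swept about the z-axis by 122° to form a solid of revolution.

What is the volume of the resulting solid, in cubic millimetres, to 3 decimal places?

Volume = 6044.910 mm³

Profile (r,z), 5 vertices: (1.5,16.5) (13.5,6.5) (16.5,36.5) (5.5,35) (4,30.5)
edge 0: (1.5,16.5)→(13.5,6.5)  cross = 1.5·6.5 − 13.5·16.5 = -213.0000; (r_i+r_j)·cross = 15·-213.0000 = -3195.0000
edge 1: (13.5,6.5)→(16.5,36.5)  cross = 13.5·36.5 − 16.5·6.5 = 385.5000; (r_i+r_j)·cross = 30·385.5000 = 11565.0000
edge 2: (16.5,36.5)→(5.5,35)  cross = 16.5·35 − 5.5·36.5 = 376.7500; (r_i+r_j)·cross = 22·376.7500 = 8288.5000
edge 3: (5.5,35)→(4,30.5)  cross = 5.5·30.5 − 4·35 = 27.7500; (r_i+r_j)·cross = 9.5·27.7500 = 263.6250
edge 4: (4,30.5)→(1.5,16.5)  cross = 4·16.5 − 1.5·30.5 = 20.2500; (r_i+r_j)·cross = 5.5·20.2500 = 111.3750
Σcross = 597.2500 → A = |Σcross|/2 = 298.6250 mm²
Σ(r_i+r_j)·cross = 17033.5000 → first moment M = |Σ|/6 = 2838.9167
R_c = M/A = 2838.9167/298.6250 = 9.5066 mm
θ = 122° = 2.129302 rad
V = θ·R_c·A = 2.129302·9.5066·298.6250 = 6044.910 mm³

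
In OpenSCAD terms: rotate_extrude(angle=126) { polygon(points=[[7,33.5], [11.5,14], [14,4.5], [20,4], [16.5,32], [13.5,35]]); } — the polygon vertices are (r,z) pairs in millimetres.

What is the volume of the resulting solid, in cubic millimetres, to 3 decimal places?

Profile (r,z), 6 vertices: (7,33.5) (11.5,14) (14,4.5) (20,4) (16.5,32) (13.5,35)
edge 0: (7,33.5)→(11.5,14)  cross = 7·14 − 11.5·33.5 = -287.2500; (r_i+r_j)·cross = 18.5·-287.2500 = -5314.1250
edge 1: (11.5,14)→(14,4.5)  cross = 11.5·4.5 − 14·14 = -144.2500; (r_i+r_j)·cross = 25.5·-144.2500 = -3678.3750
edge 2: (14,4.5)→(20,4)  cross = 14·4 − 20·4.5 = -34.0000; (r_i+r_j)·cross = 34·-34.0000 = -1156.0000
edge 3: (20,4)→(16.5,32)  cross = 20·32 − 16.5·4 = 574.0000; (r_i+r_j)·cross = 36.5·574.0000 = 20951.0000
edge 4: (16.5,32)→(13.5,35)  cross = 16.5·35 − 13.5·32 = 145.5000; (r_i+r_j)·cross = 30·145.5000 = 4365.0000
edge 5: (13.5,35)→(7,33.5)  cross = 13.5·33.5 − 7·35 = 207.2500; (r_i+r_j)·cross = 20.5·207.2500 = 4248.6250
Σcross = 461.2500 → A = |Σcross|/2 = 230.6250 mm²
Σ(r_i+r_j)·cross = 19416.1250 → first moment M = |Σ|/6 = 3236.0208
R_c = M/A = 3236.0208/230.6250 = 14.0315 mm
θ = 126° = 2.199115 rad
V = θ·R_c·A = 2.199115·14.0315·230.6250 = 7116.381 mm³

Volume = 7116.381 mm³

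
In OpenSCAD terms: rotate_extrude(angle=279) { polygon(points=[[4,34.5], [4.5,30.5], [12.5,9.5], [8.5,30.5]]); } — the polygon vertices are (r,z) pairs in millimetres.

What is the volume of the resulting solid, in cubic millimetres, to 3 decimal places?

Profile (r,z), 4 vertices: (4,34.5) (4.5,30.5) (12.5,9.5) (8.5,30.5)
edge 0: (4,34.5)→(4.5,30.5)  cross = 4·30.5 − 4.5·34.5 = -33.2500; (r_i+r_j)·cross = 8.5·-33.2500 = -282.6250
edge 1: (4.5,30.5)→(12.5,9.5)  cross = 4.5·9.5 − 12.5·30.5 = -338.5000; (r_i+r_j)·cross = 17·-338.5000 = -5754.5000
edge 2: (12.5,9.5)→(8.5,30.5)  cross = 12.5·30.5 − 8.5·9.5 = 300.5000; (r_i+r_j)·cross = 21·300.5000 = 6310.5000
edge 3: (8.5,30.5)→(4,34.5)  cross = 8.5·34.5 − 4·30.5 = 171.2500; (r_i+r_j)·cross = 12.5·171.2500 = 2140.6250
Σcross = 100.0000 → A = |Σcross|/2 = 50.0000 mm²
Σ(r_i+r_j)·cross = 2414.0000 → first moment M = |Σ|/6 = 402.3333
R_c = M/A = 402.3333/50.0000 = 8.0467 mm
θ = 279° = 4.869469 rad
V = θ·R_c·A = 4.869469·8.0467·50.0000 = 1959.150 mm³

Volume = 1959.150 mm³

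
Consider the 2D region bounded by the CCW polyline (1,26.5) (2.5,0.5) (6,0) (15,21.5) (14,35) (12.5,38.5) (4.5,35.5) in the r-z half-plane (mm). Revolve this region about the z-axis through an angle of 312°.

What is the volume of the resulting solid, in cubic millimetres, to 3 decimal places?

Volume = 15154.851 mm³

Profile (r,z), 7 vertices: (1,26.5) (2.5,0.5) (6,0) (15,21.5) (14,35) (12.5,38.5) (4.5,35.5)
edge 0: (1,26.5)→(2.5,0.5)  cross = 1·0.5 − 2.5·26.5 = -65.7500; (r_i+r_j)·cross = 3.5·-65.7500 = -230.1250
edge 1: (2.5,0.5)→(6,0)  cross = 2.5·0 − 6·0.5 = -3.0000; (r_i+r_j)·cross = 8.5·-3.0000 = -25.5000
edge 2: (6,0)→(15,21.5)  cross = 6·21.5 − 15·0 = 129.0000; (r_i+r_j)·cross = 21·129.0000 = 2709.0000
edge 3: (15,21.5)→(14,35)  cross = 15·35 − 14·21.5 = 224.0000; (r_i+r_j)·cross = 29·224.0000 = 6496.0000
edge 4: (14,35)→(12.5,38.5)  cross = 14·38.5 − 12.5·35 = 101.5000; (r_i+r_j)·cross = 26.5·101.5000 = 2689.7500
edge 5: (12.5,38.5)→(4.5,35.5)  cross = 12.5·35.5 − 4.5·38.5 = 270.5000; (r_i+r_j)·cross = 17·270.5000 = 4598.5000
edge 6: (4.5,35.5)→(1,26.5)  cross = 4.5·26.5 − 1·35.5 = 83.7500; (r_i+r_j)·cross = 5.5·83.7500 = 460.6250
Σcross = 740.0000 → A = |Σcross|/2 = 370.0000 mm²
Σ(r_i+r_j)·cross = 16698.2500 → first moment M = |Σ|/6 = 2783.0417
R_c = M/A = 2783.0417/370.0000 = 7.5217 mm
θ = 312° = 5.445427 rad
V = θ·R_c·A = 5.445427·7.5217·370.0000 = 15154.851 mm³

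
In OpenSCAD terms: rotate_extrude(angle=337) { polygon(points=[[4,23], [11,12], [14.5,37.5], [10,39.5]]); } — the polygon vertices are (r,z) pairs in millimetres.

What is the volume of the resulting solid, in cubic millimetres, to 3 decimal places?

Volume = 8685.031 mm³

Profile (r,z), 4 vertices: (4,23) (11,12) (14.5,37.5) (10,39.5)
edge 0: (4,23)→(11,12)  cross = 4·12 − 11·23 = -205.0000; (r_i+r_j)·cross = 15·-205.0000 = -3075.0000
edge 1: (11,12)→(14.5,37.5)  cross = 11·37.5 − 14.5·12 = 238.5000; (r_i+r_j)·cross = 25.5·238.5000 = 6081.7500
edge 2: (14.5,37.5)→(10,39.5)  cross = 14.5·39.5 − 10·37.5 = 197.7500; (r_i+r_j)·cross = 24.5·197.7500 = 4844.8750
edge 3: (10,39.5)→(4,23)  cross = 10·23 − 4·39.5 = 72.0000; (r_i+r_j)·cross = 14·72.0000 = 1008.0000
Σcross = 303.2500 → A = |Σcross|/2 = 151.6250 mm²
Σ(r_i+r_j)·cross = 8859.6250 → first moment M = |Σ|/6 = 1476.6042
R_c = M/A = 1476.6042/151.6250 = 9.7385 mm
θ = 337° = 5.881760 rad
V = θ·R_c·A = 5.881760·9.7385·151.6250 = 8685.031 mm³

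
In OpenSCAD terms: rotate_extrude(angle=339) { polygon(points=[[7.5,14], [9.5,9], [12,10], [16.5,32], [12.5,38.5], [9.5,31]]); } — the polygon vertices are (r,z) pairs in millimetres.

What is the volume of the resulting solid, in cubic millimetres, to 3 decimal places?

Profile (r,z), 6 vertices: (7.5,14) (9.5,9) (12,10) (16.5,32) (12.5,38.5) (9.5,31)
edge 0: (7.5,14)→(9.5,9)  cross = 7.5·9 − 9.5·14 = -65.5000; (r_i+r_j)·cross = 17·-65.5000 = -1113.5000
edge 1: (9.5,9)→(12,10)  cross = 9.5·10 − 12·9 = -13.0000; (r_i+r_j)·cross = 21.5·-13.0000 = -279.5000
edge 2: (12,10)→(16.5,32)  cross = 12·32 − 16.5·10 = 219.0000; (r_i+r_j)·cross = 28.5·219.0000 = 6241.5000
edge 3: (16.5,32)→(12.5,38.5)  cross = 16.5·38.5 − 12.5·32 = 235.2500; (r_i+r_j)·cross = 29·235.2500 = 6822.2500
edge 4: (12.5,38.5)→(9.5,31)  cross = 12.5·31 − 9.5·38.5 = 21.7500; (r_i+r_j)·cross = 22·21.7500 = 478.5000
edge 5: (9.5,31)→(7.5,14)  cross = 9.5·14 − 7.5·31 = -99.5000; (r_i+r_j)·cross = 17·-99.5000 = -1691.5000
Σcross = 298.0000 → A = |Σcross|/2 = 149.0000 mm²
Σ(r_i+r_j)·cross = 10457.7500 → first moment M = |Σ|/6 = 1742.9583
R_c = M/A = 1742.9583/149.0000 = 11.6977 mm
θ = 339° = 5.916666 rad
V = θ·R_c·A = 5.916666·11.6977·149.0000 = 10312.503 mm³

Volume = 10312.503 mm³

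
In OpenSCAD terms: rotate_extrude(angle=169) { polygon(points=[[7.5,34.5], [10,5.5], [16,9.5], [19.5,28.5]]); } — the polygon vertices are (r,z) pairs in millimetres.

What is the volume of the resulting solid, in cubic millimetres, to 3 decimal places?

Profile (r,z), 4 vertices: (7.5,34.5) (10,5.5) (16,9.5) (19.5,28.5)
edge 0: (7.5,34.5)→(10,5.5)  cross = 7.5·5.5 − 10·34.5 = -303.7500; (r_i+r_j)·cross = 17.5·-303.7500 = -5315.6250
edge 1: (10,5.5)→(16,9.5)  cross = 10·9.5 − 16·5.5 = 7.0000; (r_i+r_j)·cross = 26·7.0000 = 182.0000
edge 2: (16,9.5)→(19.5,28.5)  cross = 16·28.5 − 19.5·9.5 = 270.7500; (r_i+r_j)·cross = 35.5·270.7500 = 9611.6250
edge 3: (19.5,28.5)→(7.5,34.5)  cross = 19.5·34.5 − 7.5·28.5 = 459.0000; (r_i+r_j)·cross = 27·459.0000 = 12393.0000
Σcross = 433.0000 → A = |Σcross|/2 = 216.5000 mm²
Σ(r_i+r_j)·cross = 16871.0000 → first moment M = |Σ|/6 = 2811.8333
R_c = M/A = 2811.8333/216.5000 = 12.9877 mm
θ = 169° = 2.949606 rad
V = θ·R_c·A = 2.949606·12.9877·216.5000 = 8293.802 mm³

Volume = 8293.802 mm³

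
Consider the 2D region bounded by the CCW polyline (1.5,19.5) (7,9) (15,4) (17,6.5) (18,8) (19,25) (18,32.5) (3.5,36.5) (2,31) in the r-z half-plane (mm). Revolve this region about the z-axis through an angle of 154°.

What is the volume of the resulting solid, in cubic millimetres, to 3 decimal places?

Profile (r,z), 9 vertices: (1.5,19.5) (7,9) (15,4) (17,6.5) (18,8) (19,25) (18,32.5) (3.5,36.5) (2,31)
edge 0: (1.5,19.5)→(7,9)  cross = 1.5·9 − 7·19.5 = -123.0000; (r_i+r_j)·cross = 8.5·-123.0000 = -1045.5000
edge 1: (7,9)→(15,4)  cross = 7·4 − 15·9 = -107.0000; (r_i+r_j)·cross = 22·-107.0000 = -2354.0000
edge 2: (15,4)→(17,6.5)  cross = 15·6.5 − 17·4 = 29.5000; (r_i+r_j)·cross = 32·29.5000 = 944.0000
edge 3: (17,6.5)→(18,8)  cross = 17·8 − 18·6.5 = 19.0000; (r_i+r_j)·cross = 35·19.0000 = 665.0000
edge 4: (18,8)→(19,25)  cross = 18·25 − 19·8 = 298.0000; (r_i+r_j)·cross = 37·298.0000 = 11026.0000
edge 5: (19,25)→(18,32.5)  cross = 19·32.5 − 18·25 = 167.5000; (r_i+r_j)·cross = 37·167.5000 = 6197.5000
edge 6: (18,32.5)→(3.5,36.5)  cross = 18·36.5 − 3.5·32.5 = 543.2500; (r_i+r_j)·cross = 21.5·543.2500 = 11679.8750
edge 7: (3.5,36.5)→(2,31)  cross = 3.5·31 − 2·36.5 = 35.5000; (r_i+r_j)·cross = 5.5·35.5000 = 195.2500
edge 8: (2,31)→(1.5,19.5)  cross = 2·19.5 − 1.5·31 = -7.5000; (r_i+r_j)·cross = 3.5·-7.5000 = -26.2500
Σcross = 855.2500 → A = |Σcross|/2 = 427.6250 mm²
Σ(r_i+r_j)·cross = 27281.8750 → first moment M = |Σ|/6 = 4546.9792
R_c = M/A = 4546.9792/427.6250 = 10.6331 mm
θ = 154° = 2.687807 rad
V = θ·R_c·A = 2.687807·10.6331·427.6250 = 12221.403 mm³

Volume = 12221.403 mm³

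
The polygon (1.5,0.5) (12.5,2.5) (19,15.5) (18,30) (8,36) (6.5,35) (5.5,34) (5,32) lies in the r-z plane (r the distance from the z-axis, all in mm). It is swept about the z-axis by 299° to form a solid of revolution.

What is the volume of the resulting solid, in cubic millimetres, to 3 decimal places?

Volume = 23242.591 mm³

Profile (r,z), 8 vertices: (1.5,0.5) (12.5,2.5) (19,15.5) (18,30) (8,36) (6.5,35) (5.5,34) (5,32)
edge 0: (1.5,0.5)→(12.5,2.5)  cross = 1.5·2.5 − 12.5·0.5 = -2.5000; (r_i+r_j)·cross = 14·-2.5000 = -35.0000
edge 1: (12.5,2.5)→(19,15.5)  cross = 12.5·15.5 − 19·2.5 = 146.2500; (r_i+r_j)·cross = 31.5·146.2500 = 4606.8750
edge 2: (19,15.5)→(18,30)  cross = 19·30 − 18·15.5 = 291.0000; (r_i+r_j)·cross = 37·291.0000 = 10767.0000
edge 3: (18,30)→(8,36)  cross = 18·36 − 8·30 = 408.0000; (r_i+r_j)·cross = 26·408.0000 = 10608.0000
edge 4: (8,36)→(6.5,35)  cross = 8·35 − 6.5·36 = 46.0000; (r_i+r_j)·cross = 14.5·46.0000 = 667.0000
edge 5: (6.5,35)→(5.5,34)  cross = 6.5·34 − 5.5·35 = 28.5000; (r_i+r_j)·cross = 12·28.5000 = 342.0000
edge 6: (5.5,34)→(5,32)  cross = 5.5·32 − 5·34 = 6.0000; (r_i+r_j)·cross = 10.5·6.0000 = 63.0000
edge 7: (5,32)→(1.5,0.5)  cross = 5·0.5 − 1.5·32 = -45.5000; (r_i+r_j)·cross = 6.5·-45.5000 = -295.7500
Σcross = 877.7500 → A = |Σcross|/2 = 438.8750 mm²
Σ(r_i+r_j)·cross = 26723.1250 → first moment M = |Σ|/6 = 4453.8542
R_c = M/A = 4453.8542/438.8750 = 10.1483 mm
θ = 299° = 5.218534 rad
V = θ·R_c·A = 5.218534·10.1483·438.8750 = 23242.591 mm³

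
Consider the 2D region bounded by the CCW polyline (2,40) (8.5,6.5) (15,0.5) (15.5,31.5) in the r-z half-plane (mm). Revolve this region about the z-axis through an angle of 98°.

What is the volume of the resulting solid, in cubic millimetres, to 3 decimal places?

Profile (r,z), 4 vertices: (2,40) (8.5,6.5) (15,0.5) (15.5,31.5)
edge 0: (2,40)→(8.5,6.5)  cross = 2·6.5 − 8.5·40 = -327.0000; (r_i+r_j)·cross = 10.5·-327.0000 = -3433.5000
edge 1: (8.5,6.5)→(15,0.5)  cross = 8.5·0.5 − 15·6.5 = -93.2500; (r_i+r_j)·cross = 23.5·-93.2500 = -2191.3750
edge 2: (15,0.5)→(15.5,31.5)  cross = 15·31.5 − 15.5·0.5 = 464.7500; (r_i+r_j)·cross = 30.5·464.7500 = 14174.8750
edge 3: (15.5,31.5)→(2,40)  cross = 15.5·40 − 2·31.5 = 557.0000; (r_i+r_j)·cross = 17.5·557.0000 = 9747.5000
Σcross = 601.5000 → A = |Σcross|/2 = 300.7500 mm²
Σ(r_i+r_j)·cross = 18297.5000 → first moment M = |Σ|/6 = 3049.5833
R_c = M/A = 3049.5833/300.7500 = 10.1399 mm
θ = 98° = 1.710423 rad
V = θ·R_c·A = 1.710423·10.1399·300.7500 = 5216.076 mm³

Volume = 5216.076 mm³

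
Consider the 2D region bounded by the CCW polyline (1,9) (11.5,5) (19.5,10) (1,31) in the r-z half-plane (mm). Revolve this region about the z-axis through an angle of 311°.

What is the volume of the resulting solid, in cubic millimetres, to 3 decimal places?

Volume = 10362.455 mm³

Profile (r,z), 4 vertices: (1,9) (11.5,5) (19.5,10) (1,31)
edge 0: (1,9)→(11.5,5)  cross = 1·5 − 11.5·9 = -98.5000; (r_i+r_j)·cross = 12.5·-98.5000 = -1231.2500
edge 1: (11.5,5)→(19.5,10)  cross = 11.5·10 − 19.5·5 = 17.5000; (r_i+r_j)·cross = 31·17.5000 = 542.5000
edge 2: (19.5,10)→(1,31)  cross = 19.5·31 − 1·10 = 594.5000; (r_i+r_j)·cross = 20.5·594.5000 = 12187.2500
edge 3: (1,31)→(1,9)  cross = 1·9 − 1·31 = -22.0000; (r_i+r_j)·cross = 2·-22.0000 = -44.0000
Σcross = 491.5000 → A = |Σcross|/2 = 245.7500 mm²
Σ(r_i+r_j)·cross = 11454.5000 → first moment M = |Σ|/6 = 1909.0833
R_c = M/A = 1909.0833/245.7500 = 7.7684 mm
θ = 311° = 5.427974 rad
V = θ·R_c·A = 5.427974·7.7684·245.7500 = 10362.455 mm³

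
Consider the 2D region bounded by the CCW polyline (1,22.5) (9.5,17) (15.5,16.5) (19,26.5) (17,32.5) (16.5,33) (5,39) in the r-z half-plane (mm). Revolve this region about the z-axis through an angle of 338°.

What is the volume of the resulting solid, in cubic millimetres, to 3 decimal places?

Volume = 15918.411 mm³

Profile (r,z), 7 vertices: (1,22.5) (9.5,17) (15.5,16.5) (19,26.5) (17,32.5) (16.5,33) (5,39)
edge 0: (1,22.5)→(9.5,17)  cross = 1·17 − 9.5·22.5 = -196.7500; (r_i+r_j)·cross = 10.5·-196.7500 = -2065.8750
edge 1: (9.5,17)→(15.5,16.5)  cross = 9.5·16.5 − 15.5·17 = -106.7500; (r_i+r_j)·cross = 25·-106.7500 = -2668.7500
edge 2: (15.5,16.5)→(19,26.5)  cross = 15.5·26.5 − 19·16.5 = 97.2500; (r_i+r_j)·cross = 34.5·97.2500 = 3355.1250
edge 3: (19,26.5)→(17,32.5)  cross = 19·32.5 − 17·26.5 = 167.0000; (r_i+r_j)·cross = 36·167.0000 = 6012.0000
edge 4: (17,32.5)→(16.5,33)  cross = 17·33 − 16.5·32.5 = 24.7500; (r_i+r_j)·cross = 33.5·24.7500 = 829.1250
edge 5: (16.5,33)→(5,39)  cross = 16.5·39 − 5·33 = 478.5000; (r_i+r_j)·cross = 21.5·478.5000 = 10287.7500
edge 6: (5,39)→(1,22.5)  cross = 5·22.5 − 1·39 = 73.5000; (r_i+r_j)·cross = 6·73.5000 = 441.0000
Σcross = 537.5000 → A = |Σcross|/2 = 268.7500 mm²
Σ(r_i+r_j)·cross = 16190.3750 → first moment M = |Σ|/6 = 2698.3958
R_c = M/A = 2698.3958/268.7500 = 10.0405 mm
θ = 338° = 5.899213 rad
V = θ·R_c·A = 5.899213·10.0405·268.7500 = 15918.411 mm³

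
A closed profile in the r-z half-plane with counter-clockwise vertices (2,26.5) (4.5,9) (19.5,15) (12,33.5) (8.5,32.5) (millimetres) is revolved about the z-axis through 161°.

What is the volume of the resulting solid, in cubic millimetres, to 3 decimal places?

Profile (r,z), 5 vertices: (2,26.5) (4.5,9) (19.5,15) (12,33.5) (8.5,32.5)
edge 0: (2,26.5)→(4.5,9)  cross = 2·9 − 4.5·26.5 = -101.2500; (r_i+r_j)·cross = 6.5·-101.2500 = -658.1250
edge 1: (4.5,9)→(19.5,15)  cross = 4.5·15 − 19.5·9 = -108.0000; (r_i+r_j)·cross = 24·-108.0000 = -2592.0000
edge 2: (19.5,15)→(12,33.5)  cross = 19.5·33.5 − 12·15 = 473.2500; (r_i+r_j)·cross = 31.5·473.2500 = 14907.3750
edge 3: (12,33.5)→(8.5,32.5)  cross = 12·32.5 − 8.5·33.5 = 105.2500; (r_i+r_j)·cross = 20.5·105.2500 = 2157.6250
edge 4: (8.5,32.5)→(2,26.5)  cross = 8.5·26.5 − 2·32.5 = 160.2500; (r_i+r_j)·cross = 10.5·160.2500 = 1682.6250
Σcross = 529.5000 → A = |Σcross|/2 = 264.7500 mm²
Σ(r_i+r_j)·cross = 15497.5000 → first moment M = |Σ|/6 = 2582.9167
R_c = M/A = 2582.9167/264.7500 = 9.7561 mm
θ = 161° = 2.809980 rad
V = θ·R_c·A = 2.809980·9.7561·264.7500 = 7257.944 mm³

Volume = 7257.944 mm³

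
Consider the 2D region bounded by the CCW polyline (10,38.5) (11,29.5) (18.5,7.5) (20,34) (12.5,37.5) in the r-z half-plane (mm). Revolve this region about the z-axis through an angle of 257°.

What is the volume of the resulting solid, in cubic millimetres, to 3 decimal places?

Profile (r,z), 5 vertices: (10,38.5) (11,29.5) (18.5,7.5) (20,34) (12.5,37.5)
edge 0: (10,38.5)→(11,29.5)  cross = 10·29.5 − 11·38.5 = -128.5000; (r_i+r_j)·cross = 21·-128.5000 = -2698.5000
edge 1: (11,29.5)→(18.5,7.5)  cross = 11·7.5 − 18.5·29.5 = -463.2500; (r_i+r_j)·cross = 29.5·-463.2500 = -13665.8750
edge 2: (18.5,7.5)→(20,34)  cross = 18.5·34 − 20·7.5 = 479.0000; (r_i+r_j)·cross = 38.5·479.0000 = 18441.5000
edge 3: (20,34)→(12.5,37.5)  cross = 20·37.5 − 12.5·34 = 325.0000; (r_i+r_j)·cross = 32.5·325.0000 = 10562.5000
edge 4: (12.5,37.5)→(10,38.5)  cross = 12.5·38.5 − 10·37.5 = 106.2500; (r_i+r_j)·cross = 22.5·106.2500 = 2390.6250
Σcross = 318.5000 → A = |Σcross|/2 = 159.2500 mm²
Σ(r_i+r_j)·cross = 15030.2500 → first moment M = |Σ|/6 = 2505.0417
R_c = M/A = 2505.0417/159.2500 = 15.7302 mm
θ = 257° = 4.485496 rad
V = θ·R_c·A = 4.485496·15.7302·159.2500 = 11236.355 mm³

Volume = 11236.355 mm³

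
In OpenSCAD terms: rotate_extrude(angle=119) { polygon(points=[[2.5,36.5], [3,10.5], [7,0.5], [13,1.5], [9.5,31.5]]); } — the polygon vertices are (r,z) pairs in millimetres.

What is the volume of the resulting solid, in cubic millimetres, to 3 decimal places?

Profile (r,z), 5 vertices: (2.5,36.5) (3,10.5) (7,0.5) (13,1.5) (9.5,31.5)
edge 0: (2.5,36.5)→(3,10.5)  cross = 2.5·10.5 − 3·36.5 = -83.2500; (r_i+r_j)·cross = 5.5·-83.2500 = -457.8750
edge 1: (3,10.5)→(7,0.5)  cross = 3·0.5 − 7·10.5 = -72.0000; (r_i+r_j)·cross = 10·-72.0000 = -720.0000
edge 2: (7,0.5)→(13,1.5)  cross = 7·1.5 − 13·0.5 = 4.0000; (r_i+r_j)·cross = 20·4.0000 = 80.0000
edge 3: (13,1.5)→(9.5,31.5)  cross = 13·31.5 − 9.5·1.5 = 395.2500; (r_i+r_j)·cross = 22.5·395.2500 = 8893.1250
edge 4: (9.5,31.5)→(2.5,36.5)  cross = 9.5·36.5 − 2.5·31.5 = 268.0000; (r_i+r_j)·cross = 12·268.0000 = 3216.0000
Σcross = 512.0000 → A = |Σcross|/2 = 256.0000 mm²
Σ(r_i+r_j)·cross = 11011.2500 → first moment M = |Σ|/6 = 1835.2083
R_c = M/A = 1835.2083/256.0000 = 7.1688 mm
θ = 119° = 2.076942 rad
V = θ·R_c·A = 2.076942·7.1688·256.0000 = 3811.621 mm³

Volume = 3811.621 mm³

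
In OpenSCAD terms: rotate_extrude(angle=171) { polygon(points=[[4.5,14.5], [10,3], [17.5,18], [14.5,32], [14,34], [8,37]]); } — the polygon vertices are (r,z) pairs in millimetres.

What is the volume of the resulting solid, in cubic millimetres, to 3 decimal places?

Profile (r,z), 6 vertices: (4.5,14.5) (10,3) (17.5,18) (14.5,32) (14,34) (8,37)
edge 0: (4.5,14.5)→(10,3)  cross = 4.5·3 − 10·14.5 = -131.5000; (r_i+r_j)·cross = 14.5·-131.5000 = -1906.7500
edge 1: (10,3)→(17.5,18)  cross = 10·18 − 17.5·3 = 127.5000; (r_i+r_j)·cross = 27.5·127.5000 = 3506.2500
edge 2: (17.5,18)→(14.5,32)  cross = 17.5·32 − 14.5·18 = 299.0000; (r_i+r_j)·cross = 32·299.0000 = 9568.0000
edge 3: (14.5,32)→(14,34)  cross = 14.5·34 − 14·32 = 45.0000; (r_i+r_j)·cross = 28.5·45.0000 = 1282.5000
edge 4: (14,34)→(8,37)  cross = 14·37 − 8·34 = 246.0000; (r_i+r_j)·cross = 22·246.0000 = 5412.0000
edge 5: (8,37)→(4.5,14.5)  cross = 8·14.5 − 4.5·37 = -50.5000; (r_i+r_j)·cross = 12.5·-50.5000 = -631.2500
Σcross = 535.5000 → A = |Σcross|/2 = 267.7500 mm²
Σ(r_i+r_j)·cross = 17230.7500 → first moment M = |Σ|/6 = 2871.7917
R_c = M/A = 2871.7917/267.7500 = 10.7256 mm
θ = 171° = 2.984513 rad
V = θ·R_c·A = 2.984513·10.7256·267.7500 = 8570.900 mm³

Volume = 8570.900 mm³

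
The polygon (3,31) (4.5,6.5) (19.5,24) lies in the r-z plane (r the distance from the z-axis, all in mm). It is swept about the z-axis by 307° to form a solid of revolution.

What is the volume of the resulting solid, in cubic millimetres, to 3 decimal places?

Volume = 9493.991 mm³

Profile (r,z), 3 vertices: (3,31) (4.5,6.5) (19.5,24)
edge 0: (3,31)→(4.5,6.5)  cross = 3·6.5 − 4.5·31 = -120.0000; (r_i+r_j)·cross = 7.5·-120.0000 = -900.0000
edge 1: (4.5,6.5)→(19.5,24)  cross = 4.5·24 − 19.5·6.5 = -18.7500; (r_i+r_j)·cross = 24·-18.7500 = -450.0000
edge 2: (19.5,24)→(3,31)  cross = 19.5·31 − 3·24 = 532.5000; (r_i+r_j)·cross = 22.5·532.5000 = 11981.2500
Σcross = 393.7500 → A = |Σcross|/2 = 196.8750 mm²
Σ(r_i+r_j)·cross = 10631.2500 → first moment M = |Σ|/6 = 1771.8750
R_c = M/A = 1771.8750/196.8750 = 9.0000 mm
θ = 307° = 5.358161 rad
V = θ·R_c·A = 5.358161·9.0000·196.8750 = 9493.991 mm³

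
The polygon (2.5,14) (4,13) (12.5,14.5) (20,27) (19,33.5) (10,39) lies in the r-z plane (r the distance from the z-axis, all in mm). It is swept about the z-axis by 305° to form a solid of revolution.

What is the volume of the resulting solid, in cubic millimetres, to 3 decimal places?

Volume = 16054.048 mm³

Profile (r,z), 6 vertices: (2.5,14) (4,13) (12.5,14.5) (20,27) (19,33.5) (10,39)
edge 0: (2.5,14)→(4,13)  cross = 2.5·13 − 4·14 = -23.5000; (r_i+r_j)·cross = 6.5·-23.5000 = -152.7500
edge 1: (4,13)→(12.5,14.5)  cross = 4·14.5 − 12.5·13 = -104.5000; (r_i+r_j)·cross = 16.5·-104.5000 = -1724.2500
edge 2: (12.5,14.5)→(20,27)  cross = 12.5·27 − 20·14.5 = 47.5000; (r_i+r_j)·cross = 32.5·47.5000 = 1543.7500
edge 3: (20,27)→(19,33.5)  cross = 20·33.5 − 19·27 = 157.0000; (r_i+r_j)·cross = 39·157.0000 = 6123.0000
edge 4: (19,33.5)→(10,39)  cross = 19·39 − 10·33.5 = 406.0000; (r_i+r_j)·cross = 29·406.0000 = 11774.0000
edge 5: (10,39)→(2.5,14)  cross = 10·14 − 2.5·39 = 42.5000; (r_i+r_j)·cross = 12.5·42.5000 = 531.2500
Σcross = 525.0000 → A = |Σcross|/2 = 262.5000 mm²
Σ(r_i+r_j)·cross = 18095.0000 → first moment M = |Σ|/6 = 3015.8333
R_c = M/A = 3015.8333/262.5000 = 11.4889 mm
θ = 305° = 5.323254 rad
V = θ·R_c·A = 5.323254·11.4889·262.5000 = 16054.048 mm³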